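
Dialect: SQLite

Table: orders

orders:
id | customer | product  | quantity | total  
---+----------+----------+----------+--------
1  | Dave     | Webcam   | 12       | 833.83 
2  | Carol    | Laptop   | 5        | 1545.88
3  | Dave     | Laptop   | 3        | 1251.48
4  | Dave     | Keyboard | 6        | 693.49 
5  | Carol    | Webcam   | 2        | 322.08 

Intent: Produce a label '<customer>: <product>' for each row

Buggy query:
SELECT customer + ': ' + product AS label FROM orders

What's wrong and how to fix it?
Bug: SQLite uses || for string concatenation; + coerces text to numbers (yielding 0)

Fix: Replace + with || to concatenate text

Corrected query:
SELECT customer || ': ' || product AS label FROM orders

Result:
label         
--------------
Dave: Webcam  
Carol: Laptop 
Dave: Laptop  
Dave: Keyboard
Carol: Webcam 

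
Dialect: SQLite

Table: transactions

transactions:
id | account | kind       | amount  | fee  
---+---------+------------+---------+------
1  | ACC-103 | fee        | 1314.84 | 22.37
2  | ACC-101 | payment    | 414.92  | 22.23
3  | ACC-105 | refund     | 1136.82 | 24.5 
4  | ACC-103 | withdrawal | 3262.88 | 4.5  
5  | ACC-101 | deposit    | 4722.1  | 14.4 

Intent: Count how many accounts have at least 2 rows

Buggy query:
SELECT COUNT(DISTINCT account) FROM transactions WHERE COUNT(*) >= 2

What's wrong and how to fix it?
Bug: WHERE filters individual rows, not groups, so a group-level COUNT is invalid there

Fix: Group first with HAVING COUNT(*) >= 2, then COUNT the resulting groups

Corrected query:
SELECT COUNT(*) FROM (SELECT account FROM transactions GROUP BY account HAVING COUNT(*) >= 2)

Result:
COUNT(*)
--------
2       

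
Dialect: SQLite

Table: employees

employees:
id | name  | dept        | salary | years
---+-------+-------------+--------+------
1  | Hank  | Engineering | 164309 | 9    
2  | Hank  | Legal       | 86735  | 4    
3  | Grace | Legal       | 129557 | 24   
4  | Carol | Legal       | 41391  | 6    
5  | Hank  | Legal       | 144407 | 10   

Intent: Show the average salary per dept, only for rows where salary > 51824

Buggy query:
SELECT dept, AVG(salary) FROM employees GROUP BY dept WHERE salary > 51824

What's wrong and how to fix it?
Bug: WHERE cannot follow GROUP BY

Fix: Place WHERE between FROM and GROUP BY

Corrected query:
SELECT dept, AVG(salary) FROM employees WHERE salary > 51824 GROUP BY dept

Result:
dept        | AVG(salary)
------------+------------
Engineering | 164309     
Legal       | 120233     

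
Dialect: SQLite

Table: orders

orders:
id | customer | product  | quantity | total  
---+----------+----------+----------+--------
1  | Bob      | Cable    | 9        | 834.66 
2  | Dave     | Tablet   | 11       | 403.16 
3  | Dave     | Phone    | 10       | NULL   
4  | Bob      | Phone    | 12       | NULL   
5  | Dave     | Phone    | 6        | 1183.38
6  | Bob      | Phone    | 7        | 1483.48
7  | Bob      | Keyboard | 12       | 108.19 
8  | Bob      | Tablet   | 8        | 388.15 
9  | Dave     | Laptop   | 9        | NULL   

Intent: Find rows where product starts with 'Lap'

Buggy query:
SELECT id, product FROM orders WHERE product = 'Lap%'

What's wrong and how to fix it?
Bug: Wildcards only work with LIKE; '=' treats '%' as a literal character

Fix: Replace '=' with LIKE so 'Lap%' is treated as a pattern

Corrected query:
SELECT id, product FROM orders WHERE product LIKE 'Lap%'

Result:
id | product
---+--------
9  | Laptop 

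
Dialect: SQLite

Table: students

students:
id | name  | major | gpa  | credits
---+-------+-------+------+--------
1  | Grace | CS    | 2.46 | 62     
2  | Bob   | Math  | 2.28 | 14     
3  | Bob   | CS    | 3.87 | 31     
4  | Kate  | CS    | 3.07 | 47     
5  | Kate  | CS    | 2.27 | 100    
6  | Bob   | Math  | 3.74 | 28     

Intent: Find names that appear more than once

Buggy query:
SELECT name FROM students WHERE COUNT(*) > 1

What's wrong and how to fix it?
Bug: COUNT(*) is an aggregate and cannot be used in WHERE

Fix: Group first, then use HAVING for the count condition

Corrected query:
SELECT name FROM students GROUP BY name HAVING COUNT(*) > 1

Result:
name
----
Bob 
Kate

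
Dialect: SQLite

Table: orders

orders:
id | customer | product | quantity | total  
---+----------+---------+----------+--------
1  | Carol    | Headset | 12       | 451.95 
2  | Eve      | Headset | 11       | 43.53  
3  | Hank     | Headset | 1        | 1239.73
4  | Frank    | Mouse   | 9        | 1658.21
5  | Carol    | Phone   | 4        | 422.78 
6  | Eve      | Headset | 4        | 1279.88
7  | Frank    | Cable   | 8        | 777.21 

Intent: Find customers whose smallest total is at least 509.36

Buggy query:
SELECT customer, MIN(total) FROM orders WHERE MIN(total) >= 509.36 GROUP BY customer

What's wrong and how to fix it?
Bug: MIN() in WHERE is a misuse of aggregate

Fix: Replace WHERE with HAVING after the GROUP BY

Corrected query:
SELECT customer, MIN(total) FROM orders GROUP BY customer HAVING MIN(total) >= 509.36

Result:
customer | MIN(total)
---------+-----------
Frank    | 777.21    
Hank     | 1239.73   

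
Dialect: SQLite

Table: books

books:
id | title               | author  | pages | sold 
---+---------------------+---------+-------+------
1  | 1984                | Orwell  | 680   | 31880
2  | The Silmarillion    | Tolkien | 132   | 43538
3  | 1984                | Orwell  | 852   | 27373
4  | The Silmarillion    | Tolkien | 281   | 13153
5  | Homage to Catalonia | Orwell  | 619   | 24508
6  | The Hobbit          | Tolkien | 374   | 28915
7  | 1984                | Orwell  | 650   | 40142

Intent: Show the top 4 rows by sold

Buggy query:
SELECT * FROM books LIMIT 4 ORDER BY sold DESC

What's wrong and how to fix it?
Bug: ORDER BY cannot follow LIMIT; LIMIT is the final clause

Fix: Swap the clauses: ORDER BY first, then LIMIT

Corrected query:
SELECT * FROM books ORDER BY sold DESC LIMIT 4

Result:
id | title            | author  | pages | sold 
---+------------------+---------+-------+------
2  | The Silmarillion | Tolkien | 132   | 43538
7  | 1984             | Orwell  | 650   | 40142
1  | 1984             | Orwell  | 680   | 31880
6  | The Hobbit       | Tolkien | 374   | 28915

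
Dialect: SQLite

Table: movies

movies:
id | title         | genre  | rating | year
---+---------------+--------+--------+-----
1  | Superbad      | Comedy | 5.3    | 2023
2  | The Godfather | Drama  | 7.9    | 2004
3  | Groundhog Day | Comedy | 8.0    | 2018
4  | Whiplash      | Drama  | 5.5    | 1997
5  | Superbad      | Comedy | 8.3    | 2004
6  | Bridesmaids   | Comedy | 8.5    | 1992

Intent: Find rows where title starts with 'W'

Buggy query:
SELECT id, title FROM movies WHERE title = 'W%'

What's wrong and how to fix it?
Bug: Wildcards only work with LIKE; '=' treats '%' as a literal character

Fix: Use LIKE for wildcard pattern matching

Corrected query:
SELECT id, title FROM movies WHERE title LIKE 'W%'

Result:
id | title   
---+---------
4  | Whiplash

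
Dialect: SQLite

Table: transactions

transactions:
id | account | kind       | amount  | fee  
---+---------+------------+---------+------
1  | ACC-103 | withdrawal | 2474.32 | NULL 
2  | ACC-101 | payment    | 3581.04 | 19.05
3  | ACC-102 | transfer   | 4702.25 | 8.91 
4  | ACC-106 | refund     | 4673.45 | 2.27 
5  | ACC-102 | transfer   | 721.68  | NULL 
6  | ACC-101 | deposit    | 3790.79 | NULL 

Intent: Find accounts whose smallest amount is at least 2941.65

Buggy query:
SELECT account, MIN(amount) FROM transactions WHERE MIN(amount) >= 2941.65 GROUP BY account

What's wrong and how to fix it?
Bug: MIN() in WHERE is a misuse of aggregate

Fix: Use HAVING for the per-group MIN condition

Corrected query:
SELECT account, MIN(amount) FROM transactions GROUP BY account HAVING MIN(amount) >= 2941.65

Result:
account | MIN(amount)
--------+------------
ACC-101 | 3581.04    
ACC-106 | 4673.45    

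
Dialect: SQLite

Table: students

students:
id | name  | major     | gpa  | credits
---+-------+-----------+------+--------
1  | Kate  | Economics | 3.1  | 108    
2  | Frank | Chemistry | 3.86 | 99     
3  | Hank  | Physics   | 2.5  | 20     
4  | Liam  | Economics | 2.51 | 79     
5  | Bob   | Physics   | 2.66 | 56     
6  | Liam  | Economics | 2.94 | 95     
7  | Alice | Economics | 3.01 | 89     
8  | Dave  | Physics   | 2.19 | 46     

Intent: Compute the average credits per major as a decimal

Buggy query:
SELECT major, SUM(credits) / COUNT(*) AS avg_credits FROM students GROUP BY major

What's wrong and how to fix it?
Bug: Both operands are integers, so '/' performs integer division and truncates

Fix: Cast one side to REAL so the division keeps the fractional part

Corrected query:
SELECT major, SUM(credits) * 1.0 / COUNT(*) AS avg_credits FROM students GROUP BY major

Result:
major     | avg_credits
----------+------------
Chemistry | 99         
Economics | 92.75      
Physics   | 40.666667  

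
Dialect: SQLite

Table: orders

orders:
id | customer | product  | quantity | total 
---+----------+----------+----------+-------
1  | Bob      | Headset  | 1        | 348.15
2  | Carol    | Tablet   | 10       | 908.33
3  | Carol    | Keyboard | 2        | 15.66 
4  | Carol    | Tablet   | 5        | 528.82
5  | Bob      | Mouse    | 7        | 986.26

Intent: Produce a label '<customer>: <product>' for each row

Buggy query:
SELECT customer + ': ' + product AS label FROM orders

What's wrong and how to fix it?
Bug: '+' is numeric addition; on text columns SQLite converts them to 0 instead of concatenating

Fix: Replace + with || to concatenate text

Corrected query:
SELECT customer || ': ' || product AS label FROM orders

Result:
label          
---------------
Bob: Headset   
Carol: Tablet  
Carol: Keyboard
Carol: Tablet  
Bob: Mouse     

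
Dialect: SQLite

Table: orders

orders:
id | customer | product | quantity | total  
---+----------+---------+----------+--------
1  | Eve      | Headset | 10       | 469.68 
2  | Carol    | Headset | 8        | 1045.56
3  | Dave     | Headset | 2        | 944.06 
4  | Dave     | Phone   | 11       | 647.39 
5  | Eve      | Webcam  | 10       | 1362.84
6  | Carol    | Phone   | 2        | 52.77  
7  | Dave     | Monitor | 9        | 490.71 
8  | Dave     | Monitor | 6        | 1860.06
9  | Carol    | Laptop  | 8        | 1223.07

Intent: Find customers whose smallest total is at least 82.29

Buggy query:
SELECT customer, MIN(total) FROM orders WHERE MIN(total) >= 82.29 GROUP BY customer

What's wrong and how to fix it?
Bug: Aggregates like MIN are computed per group after WHERE runs

Fix: Use HAVING for the per-group MIN condition

Corrected query:
SELECT customer, MIN(total) FROM orders GROUP BY customer HAVING MIN(total) >= 82.29

Result:
customer | MIN(total)
---------+-----------
Dave     | 490.71    
Eve      | 469.68    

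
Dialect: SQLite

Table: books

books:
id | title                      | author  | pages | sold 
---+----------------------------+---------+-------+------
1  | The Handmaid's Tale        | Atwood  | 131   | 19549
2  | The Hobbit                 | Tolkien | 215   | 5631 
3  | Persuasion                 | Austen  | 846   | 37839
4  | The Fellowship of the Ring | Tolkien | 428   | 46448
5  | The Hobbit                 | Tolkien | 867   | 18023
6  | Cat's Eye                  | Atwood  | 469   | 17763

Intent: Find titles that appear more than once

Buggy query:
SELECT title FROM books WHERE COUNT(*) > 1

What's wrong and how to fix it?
Bug: WHERE can't reference COUNT(*); aggregates are computed after WHERE

Fix: Group first, then use HAVING for the count condition

Corrected query:
SELECT title FROM books GROUP BY title HAVING COUNT(*) > 1

Result:
title     
----------
The Hobbit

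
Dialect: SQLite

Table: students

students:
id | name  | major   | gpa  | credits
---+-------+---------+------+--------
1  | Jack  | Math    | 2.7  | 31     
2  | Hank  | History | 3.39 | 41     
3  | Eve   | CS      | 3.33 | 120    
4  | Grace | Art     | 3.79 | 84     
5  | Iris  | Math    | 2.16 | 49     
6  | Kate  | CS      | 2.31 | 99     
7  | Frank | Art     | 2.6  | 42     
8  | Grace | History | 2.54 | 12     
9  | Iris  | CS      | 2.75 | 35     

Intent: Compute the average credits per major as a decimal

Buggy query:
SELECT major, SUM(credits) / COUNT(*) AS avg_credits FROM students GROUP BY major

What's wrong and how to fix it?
Bug: SUM(credits) and COUNT(*) are both integers; the division truncates the fractional part

Fix: Multiply by 1.0 (or CAST to REAL) to force floating-point division

Corrected query:
SELECT major, SUM(credits) * 1.0 / COUNT(*) AS avg_credits FROM students GROUP BY major

Result:
major   | avg_credits
--------+------------
Art     | 63         
CS      | 84.666667  
History | 26.5       
Math    | 40         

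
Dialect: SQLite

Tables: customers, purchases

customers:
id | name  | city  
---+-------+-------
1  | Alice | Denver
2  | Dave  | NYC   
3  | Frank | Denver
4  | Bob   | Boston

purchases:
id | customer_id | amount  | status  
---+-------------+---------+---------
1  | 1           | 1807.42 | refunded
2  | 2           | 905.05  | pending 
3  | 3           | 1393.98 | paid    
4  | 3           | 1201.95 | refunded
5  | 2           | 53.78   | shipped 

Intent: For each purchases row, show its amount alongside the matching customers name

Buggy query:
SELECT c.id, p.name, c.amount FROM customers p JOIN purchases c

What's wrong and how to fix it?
Bug: Missing join condition: each purchases row is matched to all customers rows instead of just its own

Fix: Specify the join condition linking the foreign key to the parent id

Corrected query:
SELECT c.id, p.name, c.amount FROM customers p JOIN purchases c ON c.customer_id = p.id

Result:
id | name  | amount 
---+-------+--------
1  | Alice | 1807.42
2  | Dave  | 905.05 
3  | Frank | 1393.98
4  | Frank | 1201.95
5  | Dave  | 53.78  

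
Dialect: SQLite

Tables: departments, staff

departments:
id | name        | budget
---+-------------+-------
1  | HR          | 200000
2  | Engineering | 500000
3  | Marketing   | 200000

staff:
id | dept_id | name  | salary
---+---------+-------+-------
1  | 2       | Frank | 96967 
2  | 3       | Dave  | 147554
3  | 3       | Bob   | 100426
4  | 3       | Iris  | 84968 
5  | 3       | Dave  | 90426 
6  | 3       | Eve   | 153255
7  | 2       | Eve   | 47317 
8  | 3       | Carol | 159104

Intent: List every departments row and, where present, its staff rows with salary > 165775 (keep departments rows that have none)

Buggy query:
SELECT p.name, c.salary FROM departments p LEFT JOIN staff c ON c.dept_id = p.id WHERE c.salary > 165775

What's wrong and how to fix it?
Bug: A WHERE condition on the right-hand table after LEFT JOIN drops unmatched parents

Fix: Move the right-table condition into the ON clause so unmatched parents are kept

Corrected query:
SELECT p.name, c.salary FROM departments p LEFT JOIN staff c ON c.dept_id = p.id AND c.salary > 165775

Result:
name        | salary
------------+-------
HR          | NULL  
Engineering | NULL  
Marketing   | NULL  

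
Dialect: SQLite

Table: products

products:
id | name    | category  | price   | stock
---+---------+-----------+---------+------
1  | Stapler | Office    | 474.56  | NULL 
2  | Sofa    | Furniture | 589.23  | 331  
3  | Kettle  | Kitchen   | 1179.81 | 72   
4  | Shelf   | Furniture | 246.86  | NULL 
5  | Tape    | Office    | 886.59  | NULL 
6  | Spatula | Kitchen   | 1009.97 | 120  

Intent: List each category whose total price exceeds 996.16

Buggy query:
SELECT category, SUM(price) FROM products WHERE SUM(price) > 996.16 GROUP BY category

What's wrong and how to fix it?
Bug: SUM(price) is an aggregate, but WHERE filters rows before aggregation

Fix: Move the aggregate condition to a HAVING clause

Corrected query:
SELECT category, SUM(price) FROM products GROUP BY category HAVING SUM(price) > 996.16

Result:
category | SUM(price)
---------+-----------
Kitchen  | 2189.78   
Office   | 1361.15   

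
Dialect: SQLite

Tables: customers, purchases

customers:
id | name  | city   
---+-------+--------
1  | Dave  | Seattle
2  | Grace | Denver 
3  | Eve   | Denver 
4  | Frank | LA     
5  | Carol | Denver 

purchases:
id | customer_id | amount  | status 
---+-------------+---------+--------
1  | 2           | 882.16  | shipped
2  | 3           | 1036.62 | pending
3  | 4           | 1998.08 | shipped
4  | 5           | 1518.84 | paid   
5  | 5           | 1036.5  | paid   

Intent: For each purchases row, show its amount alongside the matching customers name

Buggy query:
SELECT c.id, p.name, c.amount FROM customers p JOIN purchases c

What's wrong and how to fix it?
Bug: JOIN with no ON clause produces a cartesian product; every purchases row pairs with every customers row

Fix: Specify the join condition linking the foreign key to the parent id

Corrected query:
SELECT c.id, p.name, c.amount FROM customers p JOIN purchases c ON c.customer_id = p.id

Result:
id | name  | amount 
---+-------+--------
1  | Grace | 882.16 
2  | Eve   | 1036.62
3  | Frank | 1998.08
4  | Carol | 1518.84
5  | Carol | 1036.5 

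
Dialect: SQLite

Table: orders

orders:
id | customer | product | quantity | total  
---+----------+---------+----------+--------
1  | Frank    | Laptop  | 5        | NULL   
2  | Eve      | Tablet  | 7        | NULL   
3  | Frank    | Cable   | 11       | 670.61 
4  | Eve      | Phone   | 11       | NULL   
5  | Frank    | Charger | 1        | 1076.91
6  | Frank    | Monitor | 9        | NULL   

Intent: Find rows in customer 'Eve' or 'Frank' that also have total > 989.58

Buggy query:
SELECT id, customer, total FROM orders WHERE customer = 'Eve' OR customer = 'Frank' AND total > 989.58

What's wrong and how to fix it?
Bug: AND binds tighter than OR, so this parses as customer = 'Eve' OR (customer = 'Frank' AND total > 989.58)

Fix: Group the OR with parentheses (or use IN), then AND the threshold

Corrected query:
SELECT id, customer, total FROM orders WHERE (customer = 'Eve' OR customer = 'Frank') AND total > 989.58

Result:
id | customer | total  
---+----------+--------
5  | Frank    | 1076.91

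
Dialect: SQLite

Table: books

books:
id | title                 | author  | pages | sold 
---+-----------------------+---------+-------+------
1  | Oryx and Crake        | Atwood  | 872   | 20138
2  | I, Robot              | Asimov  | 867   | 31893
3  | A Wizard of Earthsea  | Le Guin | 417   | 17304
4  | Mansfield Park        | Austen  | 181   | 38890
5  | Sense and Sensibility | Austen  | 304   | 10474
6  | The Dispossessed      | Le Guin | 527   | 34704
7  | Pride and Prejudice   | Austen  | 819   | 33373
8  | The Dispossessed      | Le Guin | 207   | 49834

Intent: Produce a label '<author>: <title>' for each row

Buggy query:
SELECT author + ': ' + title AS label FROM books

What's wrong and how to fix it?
Bug: '+' is numeric addition; on text columns SQLite converts them to 0 instead of concatenating

Fix: Replace + with || to concatenate text

Corrected query:
SELECT author || ': ' || title AS label FROM books

Result:
label                        
-----------------------------
Atwood: Oryx and Crake       
Asimov: I, Robot             
Le Guin: A Wizard of Earthsea
Austen: Mansfield Park       
Austen: Sense and Sensibility
Le Guin: The Dispossessed    
Austen: Pride and Prejudice  
Le Guin: The Dispossessed    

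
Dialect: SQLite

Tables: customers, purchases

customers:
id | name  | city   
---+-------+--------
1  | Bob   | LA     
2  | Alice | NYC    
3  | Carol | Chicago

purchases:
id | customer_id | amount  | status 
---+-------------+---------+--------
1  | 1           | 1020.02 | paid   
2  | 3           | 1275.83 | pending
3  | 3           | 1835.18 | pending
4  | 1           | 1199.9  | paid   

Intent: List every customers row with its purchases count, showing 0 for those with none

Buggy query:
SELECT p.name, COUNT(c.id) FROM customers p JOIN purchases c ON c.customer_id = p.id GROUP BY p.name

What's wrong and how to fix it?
Bug: An inner join excludes parents with zero children

Fix: Switch to LEFT JOIN to retain unmatched parent rows

Corrected query:
SELECT p.name, COUNT(c.id) FROM customers p LEFT JOIN purchases c ON c.customer_id = p.id GROUP BY p.name

Result:
name  | COUNT(c.id)
------+------------
Alice | 0          
Bob   | 2          
Carol | 2          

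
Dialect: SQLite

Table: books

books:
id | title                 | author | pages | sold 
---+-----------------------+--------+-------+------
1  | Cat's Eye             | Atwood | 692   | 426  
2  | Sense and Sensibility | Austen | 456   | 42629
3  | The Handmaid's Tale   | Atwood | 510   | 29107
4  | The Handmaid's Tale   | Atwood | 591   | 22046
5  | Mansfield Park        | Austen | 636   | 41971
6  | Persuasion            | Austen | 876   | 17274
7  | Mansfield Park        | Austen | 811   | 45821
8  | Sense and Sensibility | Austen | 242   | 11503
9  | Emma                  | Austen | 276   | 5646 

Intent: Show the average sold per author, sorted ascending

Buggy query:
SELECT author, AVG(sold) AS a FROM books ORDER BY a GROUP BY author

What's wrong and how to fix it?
Bug: GROUP BY must precede ORDER BY

Fix: Move ORDER BY to the end, after GROUP BY

Corrected query:
SELECT author, AVG(sold) AS a FROM books GROUP BY author ORDER BY a

Result:
author | a    
-------+------
Atwood | 17193
Austen | 27474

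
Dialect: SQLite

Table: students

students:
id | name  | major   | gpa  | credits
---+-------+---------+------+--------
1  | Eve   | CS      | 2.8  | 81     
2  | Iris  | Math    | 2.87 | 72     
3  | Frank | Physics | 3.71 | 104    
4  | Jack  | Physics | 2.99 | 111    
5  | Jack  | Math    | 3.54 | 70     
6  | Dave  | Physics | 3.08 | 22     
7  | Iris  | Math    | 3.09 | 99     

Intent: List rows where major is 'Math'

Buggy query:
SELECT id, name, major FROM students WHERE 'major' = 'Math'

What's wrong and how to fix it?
Bug: Single quotes denote string literals in SQL; the column name is being compared as a constant string

Fix: Reference the column as major without single quotes

Corrected query:
SELECT id, name, major FROM students WHERE major = 'Math'

Result:
id | name | major
---+------+------
2  | Iris | Math 
5  | Jack | Math 
7  | Iris | Math 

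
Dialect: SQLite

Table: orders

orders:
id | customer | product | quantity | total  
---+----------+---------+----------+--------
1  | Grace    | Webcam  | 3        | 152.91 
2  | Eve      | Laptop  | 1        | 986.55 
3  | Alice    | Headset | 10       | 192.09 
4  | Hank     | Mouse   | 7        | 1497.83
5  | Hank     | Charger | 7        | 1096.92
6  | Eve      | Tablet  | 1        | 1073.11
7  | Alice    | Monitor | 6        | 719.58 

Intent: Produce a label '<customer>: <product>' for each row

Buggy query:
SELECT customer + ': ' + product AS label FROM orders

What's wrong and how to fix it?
Bug: SQLite uses || for string concatenation; + coerces text to numbers (yielding 0)

Fix: Use the || operator for string concatenation

Corrected query:
SELECT customer || ': ' || product AS label FROM orders

Result:
label         
--------------
Grace: Webcam 
Eve: Laptop   
Alice: Headset
Hank: Mouse   
Hank: Charger 
Eve: Tablet   
Alice: Monitor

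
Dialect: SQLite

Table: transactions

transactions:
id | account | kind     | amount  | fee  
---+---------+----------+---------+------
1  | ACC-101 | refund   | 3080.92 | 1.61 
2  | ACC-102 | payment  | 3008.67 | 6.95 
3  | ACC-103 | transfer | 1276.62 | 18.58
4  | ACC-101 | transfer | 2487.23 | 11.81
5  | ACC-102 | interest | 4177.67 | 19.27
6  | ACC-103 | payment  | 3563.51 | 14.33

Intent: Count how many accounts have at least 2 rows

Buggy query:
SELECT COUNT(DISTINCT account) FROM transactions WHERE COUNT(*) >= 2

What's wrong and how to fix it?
Bug: WHERE filters individual rows, not groups, so a group-level COUNT is invalid there

Fix: Use a subquery that GROUPs and filters with HAVING, then count its rows

Corrected query:
SELECT COUNT(*) FROM (SELECT account FROM transactions GROUP BY account HAVING COUNT(*) >= 2)

Result:
COUNT(*)
--------
3       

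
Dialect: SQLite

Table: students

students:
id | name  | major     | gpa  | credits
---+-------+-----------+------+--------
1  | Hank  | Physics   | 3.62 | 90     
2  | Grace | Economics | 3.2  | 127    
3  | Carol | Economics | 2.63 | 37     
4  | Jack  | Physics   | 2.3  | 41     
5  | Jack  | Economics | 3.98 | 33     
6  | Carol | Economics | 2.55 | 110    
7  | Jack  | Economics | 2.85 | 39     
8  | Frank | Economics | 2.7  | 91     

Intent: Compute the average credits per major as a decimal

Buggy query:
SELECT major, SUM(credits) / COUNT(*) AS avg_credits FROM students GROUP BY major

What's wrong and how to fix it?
Bug: Both operands are integers, so '/' performs integer division and truncates

Fix: Multiply by 1.0 (or CAST to REAL) to force floating-point division

Corrected query:
SELECT major, SUM(credits) * 1.0 / COUNT(*) AS avg_credits FROM students GROUP BY major

Result:
major     | avg_credits
----------+------------
Economics | 72.833333  
Physics   | 65.5       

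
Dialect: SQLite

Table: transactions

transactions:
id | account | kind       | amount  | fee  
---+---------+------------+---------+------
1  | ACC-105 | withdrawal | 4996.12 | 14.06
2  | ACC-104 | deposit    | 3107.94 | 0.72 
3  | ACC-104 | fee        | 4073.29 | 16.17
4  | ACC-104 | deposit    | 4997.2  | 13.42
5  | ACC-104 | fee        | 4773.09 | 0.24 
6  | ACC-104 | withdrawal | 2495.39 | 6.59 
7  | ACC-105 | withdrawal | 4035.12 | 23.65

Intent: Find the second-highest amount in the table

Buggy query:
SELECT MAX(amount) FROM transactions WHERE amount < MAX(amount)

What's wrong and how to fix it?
Bug: MAX(amount) on the right of the comparison is an aggregate-in-WHERE error

Fix: Put the inner MAX in a scalar subquery

Corrected query:
SELECT MAX(amount) FROM transactions WHERE amount < (SELECT MAX(amount) FROM transactions)

Result:
MAX(amount)
-----------
4996.12    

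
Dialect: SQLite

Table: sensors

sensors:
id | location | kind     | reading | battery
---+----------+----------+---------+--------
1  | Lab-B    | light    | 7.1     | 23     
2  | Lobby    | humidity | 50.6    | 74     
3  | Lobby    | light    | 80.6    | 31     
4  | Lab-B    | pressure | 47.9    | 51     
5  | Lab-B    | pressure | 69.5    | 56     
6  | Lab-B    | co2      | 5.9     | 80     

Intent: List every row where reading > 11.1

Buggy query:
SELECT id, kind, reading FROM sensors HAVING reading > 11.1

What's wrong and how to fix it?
Bug: This is a non-aggregate query (no GROUP BY, no aggregates), so in SQLite the HAVING clause is invalid here; a row-level condition belongs in WHERE

Fix: Replace HAVING with WHERE since the condition applies to individual rows

Corrected query:
SELECT id, kind, reading FROM sensors WHERE reading > 11.1

Result:
id | kind     | reading
---+----------+--------
2  | humidity | 50.6   
3  | light    | 80.6   
4  | pressure | 47.9   
5  | pressure | 69.5   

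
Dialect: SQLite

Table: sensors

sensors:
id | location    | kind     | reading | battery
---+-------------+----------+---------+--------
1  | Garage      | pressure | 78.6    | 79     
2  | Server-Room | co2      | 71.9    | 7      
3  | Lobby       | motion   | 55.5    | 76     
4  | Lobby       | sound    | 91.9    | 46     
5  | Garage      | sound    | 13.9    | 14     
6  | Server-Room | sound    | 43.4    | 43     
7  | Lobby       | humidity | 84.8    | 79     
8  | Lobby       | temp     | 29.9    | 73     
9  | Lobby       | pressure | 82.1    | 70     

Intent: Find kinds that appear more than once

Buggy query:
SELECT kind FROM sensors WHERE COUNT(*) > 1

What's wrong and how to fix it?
Bug: WHERE can't reference COUNT(*); aggregates are computed after WHERE

Fix: Group first, then use HAVING for the count condition

Corrected query:
SELECT kind FROM sensors GROUP BY kind HAVING COUNT(*) > 1

Result:
kind    
--------
pressure
sound   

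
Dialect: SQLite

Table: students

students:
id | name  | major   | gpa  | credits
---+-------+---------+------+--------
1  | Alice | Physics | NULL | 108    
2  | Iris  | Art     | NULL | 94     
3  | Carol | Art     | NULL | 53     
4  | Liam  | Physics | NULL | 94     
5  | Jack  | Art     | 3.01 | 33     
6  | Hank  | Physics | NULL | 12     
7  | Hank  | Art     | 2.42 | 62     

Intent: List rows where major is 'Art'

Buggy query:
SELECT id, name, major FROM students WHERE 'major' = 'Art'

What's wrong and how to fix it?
Bug: Single quotes denote string literals in SQL; the column name is being compared as a constant string

Fix: Remove the quotes around the column name (or use double quotes for an identifier)

Corrected query:
SELECT id, name, major FROM students WHERE major = 'Art'

Result:
id | name  | major
---+-------+------
2  | Iris  | Art  
3  | Carol | Art  
5  | Jack  | Art  
7  | Hank  | Art  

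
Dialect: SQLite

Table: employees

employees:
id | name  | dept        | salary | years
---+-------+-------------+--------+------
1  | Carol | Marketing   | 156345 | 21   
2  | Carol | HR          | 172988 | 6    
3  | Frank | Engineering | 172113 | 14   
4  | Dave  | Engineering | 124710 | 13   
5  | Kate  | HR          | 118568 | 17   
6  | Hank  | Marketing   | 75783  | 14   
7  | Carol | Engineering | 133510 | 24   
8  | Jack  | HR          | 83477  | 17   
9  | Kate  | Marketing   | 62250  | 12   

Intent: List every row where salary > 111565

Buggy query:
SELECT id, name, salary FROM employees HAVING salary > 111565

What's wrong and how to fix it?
Bug: This is a non-aggregate query (no GROUP BY, no aggregates), so in SQLite the HAVING clause is invalid here; a row-level condition belongs in WHERE

Fix: Use WHERE for row-level filtering

Corrected query:
SELECT id, name, salary FROM employees WHERE salary > 111565

Result:
id | name  | salary
---+-------+-------
1  | Carol | 156345
2  | Carol | 172988
3  | Frank | 172113
4  | Dave  | 124710
5  | Kate  | 118568
7  | Carol | 133510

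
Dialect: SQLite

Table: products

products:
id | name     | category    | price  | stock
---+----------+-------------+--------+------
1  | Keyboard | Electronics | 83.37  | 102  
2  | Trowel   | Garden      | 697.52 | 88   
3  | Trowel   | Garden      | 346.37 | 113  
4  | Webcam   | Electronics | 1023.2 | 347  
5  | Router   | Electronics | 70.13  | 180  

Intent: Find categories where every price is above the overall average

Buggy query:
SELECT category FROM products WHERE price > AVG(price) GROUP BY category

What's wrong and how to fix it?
Bug: AVG() is an aggregate; it can't sit directly in WHERE

Fix: Use a subquery for AVG and a HAVING MIN(...) filter so the condition holds for every row in the group

Corrected query:
SELECT category FROM products GROUP BY category HAVING MIN(price) > (SELECT AVG(price) FROM products)

Result:
(no rows)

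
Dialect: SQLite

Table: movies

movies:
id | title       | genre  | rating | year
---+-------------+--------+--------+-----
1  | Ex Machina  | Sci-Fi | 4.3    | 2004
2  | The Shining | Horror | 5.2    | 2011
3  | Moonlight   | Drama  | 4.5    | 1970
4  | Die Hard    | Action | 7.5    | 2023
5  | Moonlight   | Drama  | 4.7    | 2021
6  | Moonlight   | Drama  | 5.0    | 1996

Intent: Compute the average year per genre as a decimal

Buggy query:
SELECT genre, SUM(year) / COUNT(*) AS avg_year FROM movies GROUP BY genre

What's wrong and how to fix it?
Bug: Both operands are integers, so '/' performs integer division and truncates

Fix: Multiply by 1.0 (or CAST to REAL) to force floating-point division

Corrected query:
SELECT genre, SUM(year) * 1.0 / COUNT(*) AS avg_year FROM movies GROUP BY genre

Result:
genre  | avg_year   
-------+------------
Action | 2023       
Drama  | 1995.666667
Horror | 2011       
Sci-Fi | 2004       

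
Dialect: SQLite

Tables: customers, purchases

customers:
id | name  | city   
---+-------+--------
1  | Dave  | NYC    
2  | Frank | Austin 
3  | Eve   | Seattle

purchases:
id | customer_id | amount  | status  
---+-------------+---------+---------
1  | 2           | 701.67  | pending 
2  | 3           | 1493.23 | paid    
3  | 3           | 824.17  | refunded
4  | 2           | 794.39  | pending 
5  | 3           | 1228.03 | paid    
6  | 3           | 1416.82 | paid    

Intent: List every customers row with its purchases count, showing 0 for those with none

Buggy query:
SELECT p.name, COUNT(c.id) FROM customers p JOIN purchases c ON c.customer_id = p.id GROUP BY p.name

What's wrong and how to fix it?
Bug: An inner join excludes parents with zero children

Fix: Use LEFT JOIN so parents without children still appear (COUNT(c.id) gives 0)

Corrected query:
SELECT p.name, COUNT(c.id) FROM customers p LEFT JOIN purchases c ON c.customer_id = p.id GROUP BY p.name

Result:
name  | COUNT(c.id)
------+------------
Dave  | 0          
Eve   | 4          
Frank | 2          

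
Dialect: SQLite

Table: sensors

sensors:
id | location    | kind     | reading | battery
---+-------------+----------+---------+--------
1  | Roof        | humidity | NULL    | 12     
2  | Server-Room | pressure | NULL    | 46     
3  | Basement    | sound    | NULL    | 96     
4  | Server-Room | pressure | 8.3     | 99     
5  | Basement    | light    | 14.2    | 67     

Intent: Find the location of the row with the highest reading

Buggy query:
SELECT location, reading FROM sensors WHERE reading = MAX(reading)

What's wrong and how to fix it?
Bug: WHERE is evaluated per row; an aggregate over the whole table isn't defined there

Fix: Wrap MAX in a scalar subquery so WHERE compares against a single value

Corrected query:
SELECT location, reading FROM sensors WHERE reading = (SELECT MAX(reading) FROM sensors)

Result:
location | reading
---------+--------
Basement | 14.2   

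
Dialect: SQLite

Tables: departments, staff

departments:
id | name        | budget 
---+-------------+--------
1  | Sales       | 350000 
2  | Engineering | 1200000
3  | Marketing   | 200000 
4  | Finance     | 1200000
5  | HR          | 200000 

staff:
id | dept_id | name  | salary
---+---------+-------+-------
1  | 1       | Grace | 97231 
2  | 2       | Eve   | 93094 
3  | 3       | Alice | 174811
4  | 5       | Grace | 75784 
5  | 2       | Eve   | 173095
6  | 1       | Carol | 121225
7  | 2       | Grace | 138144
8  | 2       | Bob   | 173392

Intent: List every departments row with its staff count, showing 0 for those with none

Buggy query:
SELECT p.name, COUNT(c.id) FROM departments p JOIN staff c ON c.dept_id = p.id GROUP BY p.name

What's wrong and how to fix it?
Bug: An inner join excludes parents with zero children

Fix: Use LEFT JOIN so parents without children still appear (COUNT(c.id) gives 0)

Corrected query:
SELECT p.name, COUNT(c.id) FROM departments p LEFT JOIN staff c ON c.dept_id = p.id GROUP BY p.name

Result:
name        | COUNT(c.id)
------------+------------
Engineering | 4          
Finance     | 0          
HR          | 1          
Marketing   | 1          
Sales       | 2          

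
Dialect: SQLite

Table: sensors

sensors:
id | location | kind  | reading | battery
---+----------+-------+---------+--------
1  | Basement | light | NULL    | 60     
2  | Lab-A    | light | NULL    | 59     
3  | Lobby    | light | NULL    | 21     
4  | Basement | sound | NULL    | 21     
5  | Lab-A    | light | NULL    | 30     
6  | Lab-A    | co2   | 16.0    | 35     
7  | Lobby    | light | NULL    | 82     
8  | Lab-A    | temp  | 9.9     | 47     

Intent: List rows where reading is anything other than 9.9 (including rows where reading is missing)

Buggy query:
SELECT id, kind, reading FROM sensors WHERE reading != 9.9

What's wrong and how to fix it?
Bug: 'reading != 9.9' is unknown when reading is NULL, so NULL rows are silently excluded

Fix: Handle NULL separately with IS NULL alongside the inequality

Corrected query:
SELECT id, kind, reading FROM sensors WHERE reading != 9.9 OR reading IS NULL

Result:
id | kind  | reading
---+-------+--------
1  | light | NULL   
2  | light | NULL   
3  | light | NULL   
4  | sound | NULL   
5  | light | NULL   
6  | co2   | 16     
7  | light | NULL   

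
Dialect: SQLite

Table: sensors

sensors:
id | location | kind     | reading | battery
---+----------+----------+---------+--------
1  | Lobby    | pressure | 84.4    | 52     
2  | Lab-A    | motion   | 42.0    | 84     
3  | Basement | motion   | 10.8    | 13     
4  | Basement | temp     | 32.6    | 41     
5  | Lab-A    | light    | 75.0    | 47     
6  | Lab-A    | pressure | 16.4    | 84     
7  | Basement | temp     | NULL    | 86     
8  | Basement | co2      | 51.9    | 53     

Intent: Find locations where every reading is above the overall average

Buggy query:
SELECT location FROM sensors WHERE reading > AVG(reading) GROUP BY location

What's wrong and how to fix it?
Bug: AVG() is an aggregate; it can't sit directly in WHERE

Fix: Use a subquery for AVG and a HAVING MIN(...) filter so the condition holds for every row in the group

Corrected query:
SELECT location FROM sensors GROUP BY location HAVING MIN(reading) > (SELECT AVG(reading) FROM sensors)

Result:
location
--------
Lobby   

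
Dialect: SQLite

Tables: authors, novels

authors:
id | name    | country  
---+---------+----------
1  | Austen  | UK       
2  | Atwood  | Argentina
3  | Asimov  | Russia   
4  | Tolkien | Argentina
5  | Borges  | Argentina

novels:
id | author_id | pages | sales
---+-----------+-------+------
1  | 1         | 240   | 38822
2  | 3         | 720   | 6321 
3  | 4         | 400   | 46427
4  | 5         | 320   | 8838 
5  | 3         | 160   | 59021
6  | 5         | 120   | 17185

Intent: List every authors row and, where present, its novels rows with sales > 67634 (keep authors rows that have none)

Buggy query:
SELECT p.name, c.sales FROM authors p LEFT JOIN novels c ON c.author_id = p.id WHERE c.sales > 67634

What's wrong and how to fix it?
Bug: Filtering c.sales in WHERE discards the NULL rows produced by LEFT JOIN, turning it into an inner join

Fix: Put 'c.sales > 67634' in the JOIN's ON clause instead of WHERE

Corrected query:
SELECT p.name, c.sales FROM authors p LEFT JOIN novels c ON c.author_id = p.id AND c.sales > 67634

Result:
name    | sales
--------+------
Austen  | NULL 
Atwood  | NULL 
Asimov  | NULL 
Tolkien | NULL 
Borges  | NULL 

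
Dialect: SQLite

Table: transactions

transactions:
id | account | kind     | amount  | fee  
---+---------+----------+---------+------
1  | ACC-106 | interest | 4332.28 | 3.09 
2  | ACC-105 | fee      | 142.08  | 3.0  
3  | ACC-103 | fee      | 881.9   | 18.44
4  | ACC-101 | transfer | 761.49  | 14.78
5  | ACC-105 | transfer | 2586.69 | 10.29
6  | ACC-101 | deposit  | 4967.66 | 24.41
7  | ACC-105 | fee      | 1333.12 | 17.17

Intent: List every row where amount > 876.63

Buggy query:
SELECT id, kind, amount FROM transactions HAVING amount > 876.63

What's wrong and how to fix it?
Bug: This is a non-aggregate query (no GROUP BY, no aggregates), so in SQLite the HAVING clause is invalid here; a row-level condition belongs in WHERE

Fix: Replace HAVING with WHERE since the condition applies to individual rows

Corrected query:
SELECT id, kind, amount FROM transactions WHERE amount > 876.63

Result:
id | kind     | amount 
---+----------+--------
1  | interest | 4332.28
3  | fee      | 881.9  
5  | transfer | 2586.69
6  | deposit  | 4967.66
7  | fee      | 1333.12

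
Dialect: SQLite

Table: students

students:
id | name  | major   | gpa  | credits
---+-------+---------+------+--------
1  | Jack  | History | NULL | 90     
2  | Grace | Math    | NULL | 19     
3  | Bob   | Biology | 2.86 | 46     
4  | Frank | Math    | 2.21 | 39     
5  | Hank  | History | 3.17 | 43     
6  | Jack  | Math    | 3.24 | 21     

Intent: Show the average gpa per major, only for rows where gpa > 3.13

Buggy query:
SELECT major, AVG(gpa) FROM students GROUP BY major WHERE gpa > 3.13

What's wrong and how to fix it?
Bug: WHERE cannot follow GROUP BY

Fix: Move the WHERE clause before GROUP BY

Corrected query:
SELECT major, AVG(gpa) FROM students WHERE gpa > 3.13 GROUP BY major

Result:
major   | AVG(gpa)
--------+---------
History | 3.17    
Math    | 3.24    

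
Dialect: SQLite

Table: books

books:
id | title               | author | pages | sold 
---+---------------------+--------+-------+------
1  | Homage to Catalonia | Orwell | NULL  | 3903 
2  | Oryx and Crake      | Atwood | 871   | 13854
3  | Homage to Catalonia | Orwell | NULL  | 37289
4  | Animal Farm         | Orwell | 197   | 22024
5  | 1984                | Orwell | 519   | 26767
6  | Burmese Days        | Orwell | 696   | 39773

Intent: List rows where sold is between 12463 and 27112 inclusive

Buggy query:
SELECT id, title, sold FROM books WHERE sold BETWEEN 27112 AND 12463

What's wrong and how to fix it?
Bug: The bounds are reversed; BETWEEN a AND b requires a <= b to match anything

Fix: Write BETWEEN 12463 AND 27112

Corrected query:
SELECT id, title, sold FROM books WHERE sold BETWEEN 12463 AND 27112

Result:
id | title          | sold 
---+----------------+------
2  | Oryx and Crake | 13854
4  | Animal Farm    | 22024
5  | 1984           | 26767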